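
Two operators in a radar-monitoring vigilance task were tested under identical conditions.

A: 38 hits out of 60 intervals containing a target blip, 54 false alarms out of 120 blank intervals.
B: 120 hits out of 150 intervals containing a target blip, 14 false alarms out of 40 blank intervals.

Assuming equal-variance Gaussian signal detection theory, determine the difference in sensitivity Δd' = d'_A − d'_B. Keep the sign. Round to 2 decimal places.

A: z(0.6333) = 0.341, z(0.4500) = -0.126, d' = 0.467
B: z(0.8000) = 0.842, z(0.3500) = -0.385, d' = 1.227
Δd' = d'_A − d'_B = 0.467 − 1.227 = -0.760
B has the higher sensitivity.

Δd' = -0.76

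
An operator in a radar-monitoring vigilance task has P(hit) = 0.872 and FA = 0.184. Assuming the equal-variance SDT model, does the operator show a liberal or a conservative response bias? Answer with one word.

z(H) = 1.136, z(FA) = -0.900
c = −½·(z(H) + z(FA)) = -0.118
c < 0 → liberal criterion (biased toward responding “yes”).

liberal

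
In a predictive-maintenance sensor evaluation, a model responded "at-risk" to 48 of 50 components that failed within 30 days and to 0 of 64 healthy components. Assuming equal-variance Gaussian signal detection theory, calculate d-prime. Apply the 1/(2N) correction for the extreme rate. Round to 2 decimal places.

d-prime = 4.17

The false-alarm rate is 0/64 = 0, so apply the 1/(2N) correction: FA → 1/(2·64) = 0.00781.
z(H) = z(0.96000) = 1.751
z(FA) = z(0.00781) = -2.418
d' = 1.751 − (-2.418) = 4.169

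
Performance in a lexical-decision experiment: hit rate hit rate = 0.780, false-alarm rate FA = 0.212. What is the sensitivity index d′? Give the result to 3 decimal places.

Φ⁻¹(H) = 0.7722
Φ⁻¹(FA) = -0.7995
d' = z(H) − z(FA) = 0.7722 − (-0.7995) = 1.5717

d′ = 1.572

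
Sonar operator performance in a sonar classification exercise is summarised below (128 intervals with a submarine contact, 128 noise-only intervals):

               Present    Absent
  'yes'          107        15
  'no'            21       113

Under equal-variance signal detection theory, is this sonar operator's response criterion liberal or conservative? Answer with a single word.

z(H) = 0.978, z(FA) = -1.189
c = −½·(z(H) + z(FA)) = 0.1055
c > 0 → conservative criterion (biased toward responding “no”).

conservative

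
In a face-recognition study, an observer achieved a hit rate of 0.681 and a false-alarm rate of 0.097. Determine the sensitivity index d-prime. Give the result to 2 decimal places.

d-prime = 1.77

z(H) = z(0.681) = 0.4705
z(FA) = z(0.097) = -1.2988
d' = z(H) − z(FA) = 0.4705 − (-1.2988) = 1.7693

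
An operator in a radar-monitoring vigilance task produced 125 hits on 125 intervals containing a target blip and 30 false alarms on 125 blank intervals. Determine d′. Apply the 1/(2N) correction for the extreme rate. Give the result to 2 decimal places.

d′ = 3.36

The hit rate is 125/125 = 1, so apply the 1/(2N) correction: H → 1 − 1/(2·125) = 0.99600.
z(H) = z(0.99600) = 2.652
z(FA) = z(0.24000) = -0.706
d' = 2.652 − (-0.706) = 3.358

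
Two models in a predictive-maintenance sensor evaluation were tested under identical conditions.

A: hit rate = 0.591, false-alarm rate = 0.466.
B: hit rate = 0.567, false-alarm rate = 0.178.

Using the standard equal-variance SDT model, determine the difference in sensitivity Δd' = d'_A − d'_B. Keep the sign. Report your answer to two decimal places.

A: z(0.591) = 0.230, z(0.466) = -0.085, d' = 0.315
B: z(0.567) = 0.169, z(0.178) = -0.923, d' = 1.092
Δd' = d'_A − d'_B = 0.315 − 1.092 = -0.777
B has the higher sensitivity.

Δd' = -0.78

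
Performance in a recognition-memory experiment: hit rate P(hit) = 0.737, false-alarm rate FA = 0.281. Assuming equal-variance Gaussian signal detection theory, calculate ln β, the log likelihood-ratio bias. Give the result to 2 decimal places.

ln β = -0.03

Φ⁻¹(0.737) = 0.634, Φ⁻¹(0.281) = -0.580
ln β = −½·[z(H)² − z(FA)²] = −0.5 × (0.402 − 0.336) = -0.033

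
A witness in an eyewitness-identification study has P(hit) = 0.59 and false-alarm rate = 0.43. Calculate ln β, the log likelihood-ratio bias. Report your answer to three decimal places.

ln β = -0.010

z(H) = 0.2275
z(FA) = -0.1764
ln β = −½·[z(H)² − z(FA)²] = −0.5 × (0.0518 − 0.0311) = -0.01035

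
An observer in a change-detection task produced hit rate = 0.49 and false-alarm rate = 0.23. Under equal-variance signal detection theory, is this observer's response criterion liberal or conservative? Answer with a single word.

z(H) = -0.025, z(FA) = -0.739
c = −½·(z(H) + z(FA)) = 0.382
c > 0 → conservative criterion (biased toward responding “no”).

conservative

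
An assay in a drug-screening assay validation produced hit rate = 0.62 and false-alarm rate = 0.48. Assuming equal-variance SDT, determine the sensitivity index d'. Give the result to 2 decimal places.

d' = 0.36

z(0.62) = 0.3055, z(0.48) = -0.0502
d' = z(H) − z(FA) = 0.3055 − (-0.0502) = 0.3557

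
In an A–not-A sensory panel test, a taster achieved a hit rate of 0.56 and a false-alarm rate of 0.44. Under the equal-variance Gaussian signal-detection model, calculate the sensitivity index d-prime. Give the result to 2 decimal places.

z(H) = 0.1510
z(FA) = -0.1510
d' = z(H) − z(FA) = 0.1510 − (-0.1510) = 0.3020

d-prime = 0.30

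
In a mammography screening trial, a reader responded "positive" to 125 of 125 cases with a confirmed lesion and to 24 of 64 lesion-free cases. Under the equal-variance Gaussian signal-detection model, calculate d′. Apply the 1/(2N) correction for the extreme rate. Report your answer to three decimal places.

d′ = 2.971

The hit rate is 125/125 = 1, so apply the 1/(2N) correction: H → 1 − 1/(2·125) = 0.99600.
z(H) = z(0.99600) = 2.6521
z(FA) = z(0.37500) = -0.3186
d' = 2.6521 − (-0.3186) = 2.9707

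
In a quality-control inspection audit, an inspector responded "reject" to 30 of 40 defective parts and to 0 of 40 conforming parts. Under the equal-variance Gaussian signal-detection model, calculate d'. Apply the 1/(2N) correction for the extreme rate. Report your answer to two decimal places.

The false-alarm rate is 0/40 = 0, so apply the 1/(2N) correction: FA → 1/(2·40) = 0.01250.
z(H) = z(0.75000) = 0.674
z(FA) = z(0.01250) = -2.241
d' = 0.674 − (-2.241) = 2.915

d' = 2.92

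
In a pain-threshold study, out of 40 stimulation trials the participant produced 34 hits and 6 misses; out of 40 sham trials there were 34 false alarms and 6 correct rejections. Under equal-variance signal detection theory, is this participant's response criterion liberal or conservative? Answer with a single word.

liberal

z(H) = 1.036, z(FA) = 1.036
c = −½·(z(H) + z(FA)) = -1.036
c < 0 → liberal criterion (biased toward responding “yes”).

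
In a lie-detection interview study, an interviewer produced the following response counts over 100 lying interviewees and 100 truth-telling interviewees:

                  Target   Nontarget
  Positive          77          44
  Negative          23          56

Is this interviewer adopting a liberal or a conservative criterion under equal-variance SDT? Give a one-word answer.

z(H) = 0.739, z(FA) = -0.151
c = −½·(z(H) + z(FA)) = -0.294
c < 0 → liberal criterion (biased toward responding “yes”).

liberal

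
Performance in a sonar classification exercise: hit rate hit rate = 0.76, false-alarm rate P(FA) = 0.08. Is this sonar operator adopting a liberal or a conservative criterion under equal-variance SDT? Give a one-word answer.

conservative

z(H) = 0.706, z(FA) = -1.405
c = −½·(z(H) + z(FA)) = 0.3495
c > 0 → conservative criterion (biased toward responding “no”).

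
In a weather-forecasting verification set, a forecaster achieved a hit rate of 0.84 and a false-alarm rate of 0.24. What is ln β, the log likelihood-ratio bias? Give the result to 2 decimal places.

z(0.84) = 0.994, z(0.24) = -0.706
ln β = −½·[z(H)² − z(FA)²] = −0.5 × (0.988 − 0.498) = -0.245

ln β = -0.25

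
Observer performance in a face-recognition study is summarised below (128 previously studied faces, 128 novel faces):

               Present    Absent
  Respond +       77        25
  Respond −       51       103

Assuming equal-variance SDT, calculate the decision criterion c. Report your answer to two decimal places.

H = 77/128 = 0.6016
FA = 25/128 = 0.1953
z(0.6016) = 0.257, z(0.1953) = -0.859
c = −½·[z(H) + z(FA)] = −0.5 × (0.257 + (-0.859)) = 0.301
c > 0: the observer has a conservative response bias.

c = 0.30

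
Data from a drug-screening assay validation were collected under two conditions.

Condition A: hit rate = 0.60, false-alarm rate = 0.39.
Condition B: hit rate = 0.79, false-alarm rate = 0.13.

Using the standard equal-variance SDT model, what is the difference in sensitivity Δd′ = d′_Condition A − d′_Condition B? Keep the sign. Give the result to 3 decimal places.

Δd′ = -1.400

Condition A: z(0.60) = 0.2533, z(0.39) = -0.2793, d' = 0.5326
Condition B: z(0.79) = 0.8064, z(0.13) = -1.1264, d' = 1.9328
Δd' = d'_Condition A − d'_Condition B = 0.5326 − 1.9328 = -1.4002
Condition B has the higher sensitivity.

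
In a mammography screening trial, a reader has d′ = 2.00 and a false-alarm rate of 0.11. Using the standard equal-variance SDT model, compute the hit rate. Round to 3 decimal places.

z(false-alarm rate) = z(0.11) = -1.2265
z(H) = z(FA) + d' = -1.2265 + 2.00 = 0.7735
hit rate = Φ(0.7735) = 0.7804

hit rate = 0.780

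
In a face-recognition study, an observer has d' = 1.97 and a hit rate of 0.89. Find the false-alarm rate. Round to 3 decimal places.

z(hit rate) = z(0.89) = 1.2265
z(FA) = z(H) − d' = 1.2265 − 1.97 = -0.7435
false-alarm rate = Φ(-0.7435) = 0.2286

false-alarm rate = 0.229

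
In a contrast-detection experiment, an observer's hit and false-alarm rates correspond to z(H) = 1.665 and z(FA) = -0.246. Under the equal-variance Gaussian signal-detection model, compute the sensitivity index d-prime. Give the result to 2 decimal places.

d' = z(H) − z(FA) = 1.665 − (-0.246) = 1.911

d-prime = 1.91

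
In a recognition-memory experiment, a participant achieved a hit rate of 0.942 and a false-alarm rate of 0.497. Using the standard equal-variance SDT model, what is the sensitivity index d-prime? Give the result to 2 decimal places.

d-prime = 1.58

Φ⁻¹(0.942) = 1.572, Φ⁻¹(0.497) = -0.008
d' = z(H) − z(FA) = 1.572 − (-0.008) = 1.580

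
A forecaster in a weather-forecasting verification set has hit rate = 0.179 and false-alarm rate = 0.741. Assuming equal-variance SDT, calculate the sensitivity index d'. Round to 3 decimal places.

Φ⁻¹(H) = -0.9192
Φ⁻¹(FA) = 0.6464
d' = z(H) − z(FA) = -0.9192 − 0.6464 = -1.5656

d' = -1.566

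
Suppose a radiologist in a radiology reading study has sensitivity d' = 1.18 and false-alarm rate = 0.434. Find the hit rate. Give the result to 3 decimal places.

hit rate = 0.845

z(false-alarm rate) = z(0.434) = -0.1662
z(H) = z(FA) + d' = -0.1662 + 1.18 = 1.0138
hit rate = Φ(1.0138) = 0.8447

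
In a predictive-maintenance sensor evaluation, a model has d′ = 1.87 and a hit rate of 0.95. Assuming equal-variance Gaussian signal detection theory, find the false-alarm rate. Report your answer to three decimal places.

false-alarm rate = 0.411

z(hit rate) = z(0.95) = 1.6449
z(FA) = z(H) − d' = 1.6449 − 1.87 = -0.2251
false-alarm rate = Φ(-0.2251) = 0.4110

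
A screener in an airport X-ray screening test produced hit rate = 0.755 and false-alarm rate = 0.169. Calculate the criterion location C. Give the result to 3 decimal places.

z(H) = 0.6903
z(FA) = -0.9581
c = −½·[z(H) + z(FA)] = −0.5 × (0.6903 + (-0.9581)) = 0.1339

C = 0.134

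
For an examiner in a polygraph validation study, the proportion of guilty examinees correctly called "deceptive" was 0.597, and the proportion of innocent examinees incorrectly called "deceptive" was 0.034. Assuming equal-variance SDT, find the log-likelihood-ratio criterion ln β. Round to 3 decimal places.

ln β = 1.635

z(H) = 0.2456
z(FA) = -1.8250
ln β = −½·[z(H)² − z(FA)²] = −0.5 × (0.0603 − 3.3306) = 1.63515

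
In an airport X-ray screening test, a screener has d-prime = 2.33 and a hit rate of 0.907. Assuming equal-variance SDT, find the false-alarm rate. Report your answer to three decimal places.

z(hit rate) = z(0.907) = 1.3225
z(FA) = z(H) − d' = 1.3225 − 2.33 = -1.0075
false-alarm rate = Φ(-1.0075) = 0.1568

false-alarm rate = 0.157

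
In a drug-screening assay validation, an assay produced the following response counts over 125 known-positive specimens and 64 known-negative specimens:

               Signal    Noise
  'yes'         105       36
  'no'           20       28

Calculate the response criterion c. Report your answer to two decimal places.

H = 105/125 = 0.8400
FA = 36/64 = 0.5625
z(H) = z(0.8400) = 0.9945
z(FA) = z(0.5625) = 0.1573
c = −½·[z(H) + z(FA)] = −0.5 × (0.9945 + 0.1573) = -0.5759
c < 0: the assay has a liberal response bias.

c = -0.58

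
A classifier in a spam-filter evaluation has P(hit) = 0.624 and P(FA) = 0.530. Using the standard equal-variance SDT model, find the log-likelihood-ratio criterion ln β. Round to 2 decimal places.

ln β = -0.05

z(H) = z(0.624) = 0.316
z(FA) = z(0.530) = 0.075
ln β = −½·[z(H)² − z(FA)²] = −0.5 × (0.100 − 0.006) = -0.047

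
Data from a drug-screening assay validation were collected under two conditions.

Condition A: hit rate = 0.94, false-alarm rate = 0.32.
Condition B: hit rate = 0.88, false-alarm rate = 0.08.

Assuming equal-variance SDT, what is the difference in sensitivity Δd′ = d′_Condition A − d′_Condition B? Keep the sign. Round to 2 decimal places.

Δd′ = -0.56

Condition A: z(0.94) = 1.555, z(0.32) = -0.468, d' = 2.023
Condition B: z(0.88) = 1.175, z(0.08) = -1.405, d' = 2.580
Δd' = d'_Condition A − d'_Condition B = 2.023 − 2.580 = -0.557
Condition B has the higher sensitivity.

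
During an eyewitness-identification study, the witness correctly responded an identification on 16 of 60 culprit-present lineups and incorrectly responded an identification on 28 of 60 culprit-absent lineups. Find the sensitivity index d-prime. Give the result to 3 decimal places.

H = 16/60 = 0.2667
FA = 28/60 = 0.4667
z(H) = -0.6228
z(FA) = -0.0836
d' = z(H) − z(FA) = -0.6228 − (-0.0836) = -0.5392

d-prime = -0.539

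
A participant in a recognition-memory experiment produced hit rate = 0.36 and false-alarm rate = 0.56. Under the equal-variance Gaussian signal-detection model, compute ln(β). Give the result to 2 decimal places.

z(0.36) = -0.358, z(0.56) = 0.151
ln β = −½·[z(H)² − z(FA)²] = −0.5 × (0.128 − 0.023) = -0.0525

ln β = -0.05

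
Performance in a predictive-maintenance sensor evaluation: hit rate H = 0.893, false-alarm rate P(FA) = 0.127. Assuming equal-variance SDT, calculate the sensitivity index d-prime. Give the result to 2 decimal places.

d-prime = 2.38

Φ⁻¹(H) = Φ⁻¹(0.893) = 1.243
Φ⁻¹(FA) = Φ⁻¹(0.127) = -1.141
d' = z(H) − z(FA) = 1.243 − (-1.141) = 2.384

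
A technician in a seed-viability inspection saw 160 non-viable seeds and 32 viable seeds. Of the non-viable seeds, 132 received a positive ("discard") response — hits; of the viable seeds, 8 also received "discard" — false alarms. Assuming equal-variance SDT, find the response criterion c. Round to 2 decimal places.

c = -0.13

H = 132/160 = 0.8250
FA = 8/32 = 0.2500
z(H) = z(0.8250) = 0.935
z(FA) = z(0.2500) = -0.674
c = −½·[z(H) + z(FA)] = −0.5 × (0.935 + (-0.674)) = -0.1305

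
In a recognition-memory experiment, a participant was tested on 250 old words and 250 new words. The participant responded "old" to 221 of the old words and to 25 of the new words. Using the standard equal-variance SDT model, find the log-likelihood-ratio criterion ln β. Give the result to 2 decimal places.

ln β = 0.11

H = 221/250 = 0.8840
FA = 25/250 = 0.1000
Φ⁻¹(H) = 1.195
Φ⁻¹(FA) = -1.282
ln β = −½·[z(H)² − z(FA)²] = −0.5 × (1.428 − 1.644) = 0.108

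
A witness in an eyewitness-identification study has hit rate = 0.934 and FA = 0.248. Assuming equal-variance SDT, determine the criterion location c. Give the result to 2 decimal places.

c = -0.41

z(H) = 1.506
z(FA) = -0.681
c = −½·[z(H) + z(FA)] = −0.5 × (1.506 + (-0.681)) = -0.4125
c < 0: the witness has a liberal response bias.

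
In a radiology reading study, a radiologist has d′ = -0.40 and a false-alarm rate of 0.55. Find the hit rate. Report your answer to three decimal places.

z(false-alarm rate) = z(0.55) = 0.1257
z(H) = z(FA) + d' = 0.1257 + (-0.40) = -0.2743
hit rate = Φ(-0.2743) = 0.3919

hit rate = 0.392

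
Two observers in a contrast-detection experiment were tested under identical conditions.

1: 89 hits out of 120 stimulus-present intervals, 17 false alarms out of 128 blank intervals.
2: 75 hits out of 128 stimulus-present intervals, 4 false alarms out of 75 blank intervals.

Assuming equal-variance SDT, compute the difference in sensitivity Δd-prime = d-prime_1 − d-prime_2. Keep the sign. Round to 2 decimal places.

Δd-prime = -0.07

1: z(0.7417) = 0.649, z(0.1328) = -1.113, d' = 1.762
2: z(0.5859) = 0.217, z(0.0533) = -1.614, d' = 1.831
Δd' = d'_1 − d'_2 = 1.762 − 1.831 = -0.069
2 has the higher sensitivity.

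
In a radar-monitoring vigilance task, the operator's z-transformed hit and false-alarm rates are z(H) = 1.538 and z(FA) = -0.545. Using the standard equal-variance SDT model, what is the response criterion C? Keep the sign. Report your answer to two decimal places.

c = −½·[z(H) + z(FA)] = −½·(1.538 + (-0.545)) = -0.4965

C = -0.50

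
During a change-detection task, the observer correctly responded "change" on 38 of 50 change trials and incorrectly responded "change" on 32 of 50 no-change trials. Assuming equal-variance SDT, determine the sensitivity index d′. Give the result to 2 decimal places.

d′ = 0.35

H = 38/50 = 0.7600
FA = 32/50 = 0.6400
Φ⁻¹(0.7600) = 0.706, Φ⁻¹(0.6400) = 0.358
d' = z(H) − z(FA) = 0.706 − 0.358 = 0.348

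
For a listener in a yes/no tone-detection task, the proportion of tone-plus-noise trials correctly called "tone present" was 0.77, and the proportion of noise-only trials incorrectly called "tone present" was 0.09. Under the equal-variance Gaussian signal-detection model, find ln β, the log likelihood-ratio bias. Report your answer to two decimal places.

ln β = 0.63

z(H) = z(0.77) = 0.739
z(FA) = z(0.09) = -1.341
ln β = −½·[z(H)² − z(FA)²] = −0.5 × (0.546 − 1.798) = 0.626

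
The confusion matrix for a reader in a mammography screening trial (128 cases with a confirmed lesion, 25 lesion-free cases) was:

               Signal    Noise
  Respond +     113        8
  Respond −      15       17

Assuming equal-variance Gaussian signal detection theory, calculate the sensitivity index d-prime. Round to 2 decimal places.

H = 113/128 = 0.8828
FA = 8/25 = 0.3200
z(H) = z(0.8828) = 1.189
z(FA) = z(0.3200) = -0.468
d' = z(H) − z(FA) = 1.189 − (-0.468) = 1.657

d-prime = 1.66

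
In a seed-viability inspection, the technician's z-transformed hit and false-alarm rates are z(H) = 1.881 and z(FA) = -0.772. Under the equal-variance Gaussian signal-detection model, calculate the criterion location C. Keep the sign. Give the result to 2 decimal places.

c = −½·[z(H) + z(FA)] = −½·(1.881 + (-0.772)) = -0.5545
c < 0: the technician has a liberal response bias.

C = -0.55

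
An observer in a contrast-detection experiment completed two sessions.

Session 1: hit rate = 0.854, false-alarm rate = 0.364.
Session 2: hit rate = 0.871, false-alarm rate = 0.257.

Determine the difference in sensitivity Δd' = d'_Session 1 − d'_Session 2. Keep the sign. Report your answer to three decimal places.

Session 1: z(0.854) = 1.0537, z(0.364) = -0.3478, d' = 1.4015
Session 2: z(0.871) = 1.1311, z(0.257) = -0.6526, d' = 1.7837
Δd' = d'_Session 1 − d'_Session 2 = 1.4015 − 1.7837 = -0.3822
Session 2 has the higher sensitivity.

Δd' = -0.382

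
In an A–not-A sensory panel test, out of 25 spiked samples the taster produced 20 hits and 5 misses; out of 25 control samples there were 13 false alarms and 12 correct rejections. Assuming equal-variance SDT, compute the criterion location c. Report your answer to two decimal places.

c = -0.45

H = 20/25 = 0.8000
FA = 13/25 = 0.5200
Φ⁻¹(H) = 0.8416
Φ⁻¹(FA) = 0.0502
c = −½·[z(H) + z(FA)] = −0.5 × (0.8416 + 0.0502) = -0.4459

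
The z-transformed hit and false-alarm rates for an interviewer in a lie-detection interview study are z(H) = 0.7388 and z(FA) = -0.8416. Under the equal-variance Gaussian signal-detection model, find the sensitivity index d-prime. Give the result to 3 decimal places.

d' = z(H) − z(FA) = 0.7388 − (-0.8416) = 1.5804

d-prime = 1.580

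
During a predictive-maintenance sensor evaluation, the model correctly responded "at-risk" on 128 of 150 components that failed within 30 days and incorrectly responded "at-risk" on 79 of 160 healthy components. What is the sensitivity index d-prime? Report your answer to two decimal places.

H = 128/150 = 0.8533
FA = 79/160 = 0.4938
z(H) = z(0.8533) = 1.0507
z(FA) = z(0.4938) = -0.0155
d' = z(H) − z(FA) = 1.0507 − (-0.0155) = 1.0662

d-prime = 1.07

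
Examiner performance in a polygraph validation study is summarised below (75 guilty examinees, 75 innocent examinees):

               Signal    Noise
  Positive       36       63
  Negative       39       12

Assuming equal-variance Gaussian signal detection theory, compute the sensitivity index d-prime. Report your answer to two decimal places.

d-prime = -1.04

H = 36/75 = 0.4800
FA = 63/75 = 0.8400
z(H) = z(0.4800) = -0.0502
z(FA) = z(0.8400) = 0.9945
d' = z(H) − z(FA) = -0.0502 − 0.9945 = -1.0447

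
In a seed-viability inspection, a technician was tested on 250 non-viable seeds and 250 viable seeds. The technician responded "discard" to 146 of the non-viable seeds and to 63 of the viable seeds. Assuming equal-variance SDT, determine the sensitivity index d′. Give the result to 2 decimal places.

H = 146/250 = 0.5840
FA = 63/250 = 0.2520
Φ⁻¹(H) = Φ⁻¹(0.5840) = 0.212
Φ⁻¹(FA) = Φ⁻¹(0.2520) = -0.668
d' = z(H) − z(FA) = 0.212 − (-0.668) = 0.880

d′ = 0.88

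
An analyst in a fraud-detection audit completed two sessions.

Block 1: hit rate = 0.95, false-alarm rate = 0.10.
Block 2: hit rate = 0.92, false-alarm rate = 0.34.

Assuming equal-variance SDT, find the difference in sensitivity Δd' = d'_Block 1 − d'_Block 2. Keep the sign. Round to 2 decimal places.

Block 1: z(0.95) = 1.645, z(0.10) = -1.282, d' = 2.927
Block 2: z(0.92) = 1.405, z(0.34) = -0.412, d' = 1.817
Δd' = d'_Block 1 − d'_Block 2 = 2.927 − 1.817 = 1.110
Block 1 has the higher sensitivity.

Δd' = 1.11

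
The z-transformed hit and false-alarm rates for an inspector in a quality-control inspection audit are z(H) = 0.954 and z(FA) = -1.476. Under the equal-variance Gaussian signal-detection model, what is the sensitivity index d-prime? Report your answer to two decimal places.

d-prime = 2.43

d' = z(H) − z(FA) = 0.954 − (-1.476) = 2.430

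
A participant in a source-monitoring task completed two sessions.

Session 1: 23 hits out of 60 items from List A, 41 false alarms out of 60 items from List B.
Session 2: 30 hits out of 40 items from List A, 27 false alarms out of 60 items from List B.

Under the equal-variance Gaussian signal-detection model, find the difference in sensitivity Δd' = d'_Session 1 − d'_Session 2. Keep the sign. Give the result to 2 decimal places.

Session 1: z(0.3833) = -0.297, z(0.6833) = 0.477, d' = -0.774
Session 2: z(0.7500) = 0.674, z(0.4500) = -0.126, d' = 0.800
Δd' = d'_Session 1 − d'_Session 2 = -0.774 − 0.800 = -1.574
Session 2 has the higher sensitivity.

Δd' = -1.57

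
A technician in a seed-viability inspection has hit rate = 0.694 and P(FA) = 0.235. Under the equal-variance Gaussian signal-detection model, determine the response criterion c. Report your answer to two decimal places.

z(0.694) = 0.5072, z(0.235) = -0.7225
c = −½·[z(H) + z(FA)] = −0.5 × (0.5072 + (-0.7225)) = 0.10765
c > 0: the technician has a conservative response bias.

c = 0.11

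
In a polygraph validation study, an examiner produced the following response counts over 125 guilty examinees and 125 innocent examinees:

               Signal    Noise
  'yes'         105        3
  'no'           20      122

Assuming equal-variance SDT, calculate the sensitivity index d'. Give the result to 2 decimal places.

H = 105/125 = 0.8400
FA = 3/125 = 0.0240
z(H) = 0.9945
z(FA) = -1.9774
d' = z(H) − z(FA) = 0.9945 − (-1.9774) = 2.9719

d' = 2.97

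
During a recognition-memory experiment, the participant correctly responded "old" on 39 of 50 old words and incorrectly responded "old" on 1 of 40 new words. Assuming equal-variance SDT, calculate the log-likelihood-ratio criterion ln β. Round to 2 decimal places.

H = 39/50 = 0.7800
FA = 1/40 = 0.0250
Φ⁻¹(0.7800) = 0.772, Φ⁻¹(0.0250) = -1.960
ln β = −½·[z(H)² − z(FA)²] = −0.5 × (0.596 − 3.842) = 1.623

ln β = 1.62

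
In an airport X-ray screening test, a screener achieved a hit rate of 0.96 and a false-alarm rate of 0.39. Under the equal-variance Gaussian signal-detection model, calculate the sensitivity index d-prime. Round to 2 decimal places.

d-prime = 2.03

Φ⁻¹(0.96) = 1.751, Φ⁻¹(0.39) = -0.279
d' = z(H) − z(FA) = 1.751 − (-0.279) = 2.030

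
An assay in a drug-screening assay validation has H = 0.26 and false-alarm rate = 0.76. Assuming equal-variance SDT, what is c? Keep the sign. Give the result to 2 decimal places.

z(H) = -0.6433
z(FA) = 0.7063
c = −½·[z(H) + z(FA)] = −0.5 × (-0.6433 + 0.7063) = -0.0315

c = -0.03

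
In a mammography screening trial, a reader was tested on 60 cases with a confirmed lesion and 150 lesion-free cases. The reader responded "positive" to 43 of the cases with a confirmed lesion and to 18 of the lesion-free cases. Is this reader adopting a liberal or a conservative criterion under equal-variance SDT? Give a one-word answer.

conservative

z(H) = 0.573, z(FA) = -1.175
c = −½·(z(H) + z(FA)) = 0.301
c > 0 → conservative criterion (biased toward responding “no”).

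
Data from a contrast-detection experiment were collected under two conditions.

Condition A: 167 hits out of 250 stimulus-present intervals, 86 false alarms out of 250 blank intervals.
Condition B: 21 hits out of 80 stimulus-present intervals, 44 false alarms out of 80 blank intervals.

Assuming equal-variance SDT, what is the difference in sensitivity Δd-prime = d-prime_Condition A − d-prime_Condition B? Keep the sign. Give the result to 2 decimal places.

Condition A: z(0.6680) = 0.434, z(0.3440) = -0.402, d' = 0.836
Condition B: z(0.2625) = -0.636, z(0.5500) = 0.126, d' = -0.762
Δd' = d'_Condition A − d'_Condition B = 0.836 − (-0.762) = 1.598
Condition A has the higher sensitivity.

Δd-prime = 1.60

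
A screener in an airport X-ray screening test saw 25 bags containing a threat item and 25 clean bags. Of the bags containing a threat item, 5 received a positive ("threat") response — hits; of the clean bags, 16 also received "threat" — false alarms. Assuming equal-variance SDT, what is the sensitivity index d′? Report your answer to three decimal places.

H = 5/25 = 0.2000
FA = 16/25 = 0.6400
z(0.2000) = -0.8416, z(0.6400) = 0.3585
d' = z(H) − z(FA) = -0.8416 − 0.3585 = -1.2001

d′ = -1.200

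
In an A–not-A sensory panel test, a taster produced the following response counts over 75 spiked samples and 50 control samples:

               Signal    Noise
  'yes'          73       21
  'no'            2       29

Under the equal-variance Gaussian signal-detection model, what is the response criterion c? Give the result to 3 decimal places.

c = -0.865

H = 73/75 = 0.9733
FA = 21/50 = 0.4200
Φ⁻¹(0.9733) = 1.9317, Φ⁻¹(0.4200) = -0.2019
c = −½·[z(H) + z(FA)] = −0.5 × (1.9317 + (-0.2019)) = -0.8649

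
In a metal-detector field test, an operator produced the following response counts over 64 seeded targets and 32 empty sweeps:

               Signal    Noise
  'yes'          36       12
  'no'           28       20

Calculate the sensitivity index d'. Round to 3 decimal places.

H = 36/64 = 0.5625
FA = 12/32 = 0.3750
z(0.5625) = 0.1573, z(0.3750) = -0.3186
d' = z(H) − z(FA) = 0.1573 − (-0.3186) = 0.4759

d' = 0.476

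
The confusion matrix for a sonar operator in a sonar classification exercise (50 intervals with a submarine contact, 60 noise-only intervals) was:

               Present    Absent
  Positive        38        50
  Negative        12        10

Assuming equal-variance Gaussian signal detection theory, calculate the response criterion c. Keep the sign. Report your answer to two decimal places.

c = -0.84

H = 38/50 = 0.7600
FA = 50/60 = 0.8333
z(0.7600) = 0.706, z(0.8333) = 0.967
c = −½·[z(H) + z(FA)] = −0.5 × (0.706 + 0.967) = -0.8365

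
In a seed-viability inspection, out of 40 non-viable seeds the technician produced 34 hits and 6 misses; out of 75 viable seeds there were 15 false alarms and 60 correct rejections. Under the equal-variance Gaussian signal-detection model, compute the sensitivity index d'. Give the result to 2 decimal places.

d' = 1.88

H = 34/40 = 0.8500
FA = 15/75 = 0.2000
z(H) = z(0.8500) = 1.0364
z(FA) = z(0.2000) = -0.8416
d' = z(H) − z(FA) = 1.0364 − (-0.8416) = 1.8780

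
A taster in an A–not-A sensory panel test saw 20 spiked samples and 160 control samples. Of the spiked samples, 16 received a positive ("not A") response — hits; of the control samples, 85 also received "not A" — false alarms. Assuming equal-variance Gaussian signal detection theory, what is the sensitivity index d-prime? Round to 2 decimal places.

d-prime = 0.76

H = 16/20 = 0.8000
FA = 85/160 = 0.5312
z(0.8000) = 0.842, z(0.5312) = 0.078
d' = z(H) − z(FA) = 0.842 − 0.078 = 0.764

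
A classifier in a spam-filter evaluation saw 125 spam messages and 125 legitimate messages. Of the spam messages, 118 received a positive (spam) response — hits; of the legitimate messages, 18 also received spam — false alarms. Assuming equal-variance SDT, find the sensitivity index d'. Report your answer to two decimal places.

H = 118/125 = 0.9440
FA = 18/125 = 0.1440
z(0.9440) = 1.589, z(0.1440) = -1.063
d' = z(H) − z(FA) = 1.589 − (-1.063) = 2.652

d' = 2.65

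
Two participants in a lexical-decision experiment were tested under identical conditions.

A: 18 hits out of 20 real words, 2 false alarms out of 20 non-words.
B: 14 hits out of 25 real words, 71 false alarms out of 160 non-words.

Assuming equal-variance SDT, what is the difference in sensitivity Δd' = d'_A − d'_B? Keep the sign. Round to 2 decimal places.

A: z(0.9000) = 1.282, z(0.1000) = -1.282, d' = 2.564
B: z(0.5600) = 0.151, z(0.4437) = -0.142, d' = 0.293
Δd' = d'_A − d'_B = 2.564 − 0.293 = 2.271
A has the higher sensitivity.

Δd' = 2.27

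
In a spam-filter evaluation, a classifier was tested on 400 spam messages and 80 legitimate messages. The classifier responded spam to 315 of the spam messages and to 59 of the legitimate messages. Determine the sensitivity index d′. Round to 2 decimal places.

H = 315/400 = 0.7875
FA = 59/80 = 0.7375
z(H) = 0.798
z(FA) = 0.636
d' = z(H) − z(FA) = 0.798 − 0.636 = 0.162

d′ = 0.16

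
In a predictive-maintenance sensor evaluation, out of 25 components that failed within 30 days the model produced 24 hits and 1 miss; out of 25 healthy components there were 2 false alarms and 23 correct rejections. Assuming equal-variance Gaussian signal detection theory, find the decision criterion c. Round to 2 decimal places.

c = -0.17

H = 24/25 = 0.9600
FA = 2/25 = 0.0800
Φ⁻¹(H) = Φ⁻¹(0.9600) = 1.7507
Φ⁻¹(FA) = Φ⁻¹(0.0800) = -1.4051
c = −½·[z(H) + z(FA)] = −0.5 × (1.7507 + (-1.4051)) = -0.1728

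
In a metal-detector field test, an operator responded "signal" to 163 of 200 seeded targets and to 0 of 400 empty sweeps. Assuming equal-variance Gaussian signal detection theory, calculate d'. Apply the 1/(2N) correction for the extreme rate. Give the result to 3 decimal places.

The false-alarm rate is 0/400 = 0, so apply the 1/(2N) correction: FA → 1/(2·400) = 0.00125.
z(H) = z(0.81500) = 0.8965
z(FA) = z(0.00125) = -3.0233
d' = 0.8965 − (-3.0233) = 3.9198

d' = 3.920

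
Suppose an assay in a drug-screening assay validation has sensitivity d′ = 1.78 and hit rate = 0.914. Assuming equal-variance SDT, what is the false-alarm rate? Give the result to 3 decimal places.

false-alarm rate = 0.339

z(hit rate) = z(0.914) = 1.3658
z(FA) = z(H) − d' = 1.3658 − 1.78 = -0.4142
false-alarm rate = Φ(-0.4142) = 0.3394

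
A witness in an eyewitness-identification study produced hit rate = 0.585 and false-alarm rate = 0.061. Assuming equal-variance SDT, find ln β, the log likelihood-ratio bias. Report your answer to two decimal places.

ln β = 1.17

z(H) = z(0.585) = 0.215
z(FA) = z(0.061) = -1.546
ln β = −½·[z(H)² − z(FA)²] = −0.5 × (0.046 − 2.390) = 1.172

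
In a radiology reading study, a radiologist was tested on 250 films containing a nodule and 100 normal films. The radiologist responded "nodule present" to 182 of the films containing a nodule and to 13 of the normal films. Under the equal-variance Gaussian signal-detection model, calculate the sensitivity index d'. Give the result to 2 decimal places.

H = 182/250 = 0.7280
FA = 13/100 = 0.1300
z(H) = z(0.7280) = 0.6068
z(FA) = z(0.1300) = -1.1264
d' = z(H) − z(FA) = 0.6068 − (-1.1264) = 1.7332

d' = 1.73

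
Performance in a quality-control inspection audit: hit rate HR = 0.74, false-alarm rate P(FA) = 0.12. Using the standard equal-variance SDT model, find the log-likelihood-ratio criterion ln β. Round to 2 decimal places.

ln β = 0.48

Φ⁻¹(H) = Φ⁻¹(0.74) = 0.643
Φ⁻¹(FA) = Φ⁻¹(0.12) = -1.175
ln β = −½·[z(H)² − z(FA)²] = −0.5 × (0.413 − 1.381) = 0.484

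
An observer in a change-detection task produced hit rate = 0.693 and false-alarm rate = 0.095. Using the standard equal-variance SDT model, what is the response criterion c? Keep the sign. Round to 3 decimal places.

c = 0.403

Φ⁻¹(0.693) = 0.5044, Φ⁻¹(0.095) = -1.3106
c = −½·[z(H) + z(FA)] = −0.5 × (0.5044 + (-1.3106)) = 0.4031
c > 0: the observer has a conservative response bias.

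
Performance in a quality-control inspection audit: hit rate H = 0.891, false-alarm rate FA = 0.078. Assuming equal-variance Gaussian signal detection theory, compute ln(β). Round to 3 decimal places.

Φ⁻¹(H) = Φ⁻¹(0.891) = 1.2319
Φ⁻¹(FA) = Φ⁻¹(0.078) = -1.4187
ln β = −½·[z(H)² − z(FA)²] = −0.5 × (1.5176 − 2.0127) = 0.24755

ln β = 0.248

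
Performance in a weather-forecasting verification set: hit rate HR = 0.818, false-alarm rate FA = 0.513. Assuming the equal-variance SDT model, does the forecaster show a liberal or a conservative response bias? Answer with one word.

z(H) = 0.908, z(FA) = 0.033
c = −½·(z(H) + z(FA)) = -0.4705
c < 0 → liberal criterion (biased toward responding “yes”).

liberal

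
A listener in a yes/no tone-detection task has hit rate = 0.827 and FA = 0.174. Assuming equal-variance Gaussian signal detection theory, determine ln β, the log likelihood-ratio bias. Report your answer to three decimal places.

ln β = -0.004

z(H) = z(0.827) = 0.9424
z(FA) = z(0.174) = -0.9385
ln β = −½·[z(H)² − z(FA)²] = −0.5 × (0.8881 − 0.8808) = -0.00365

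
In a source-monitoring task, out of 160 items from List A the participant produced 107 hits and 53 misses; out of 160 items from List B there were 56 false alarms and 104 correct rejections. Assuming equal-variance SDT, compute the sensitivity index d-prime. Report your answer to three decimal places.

H = 107/160 = 0.6687
FA = 56/160 = 0.3500
z(H) = z(0.6687) = 0.4363
z(FA) = z(0.3500) = -0.3853
d' = z(H) − z(FA) = 0.4363 − (-0.3853) = 0.8216

d-prime = 0.822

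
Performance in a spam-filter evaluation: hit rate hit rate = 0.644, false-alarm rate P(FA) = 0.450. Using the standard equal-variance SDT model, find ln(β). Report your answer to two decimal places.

ln β = -0.06

z(H) = 0.369
z(FA) = -0.126
ln β = −½·[z(H)² − z(FA)²] = −0.5 × (0.136 − 0.016) = -0.060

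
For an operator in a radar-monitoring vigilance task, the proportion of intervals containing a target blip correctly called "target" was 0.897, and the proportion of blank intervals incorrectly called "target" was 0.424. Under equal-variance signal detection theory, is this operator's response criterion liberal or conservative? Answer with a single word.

liberal

z(H) = 1.265, z(FA) = -0.192
c = −½·(z(H) + z(FA)) = -0.5365
c < 0 → liberal criterion (biased toward responding “yes”).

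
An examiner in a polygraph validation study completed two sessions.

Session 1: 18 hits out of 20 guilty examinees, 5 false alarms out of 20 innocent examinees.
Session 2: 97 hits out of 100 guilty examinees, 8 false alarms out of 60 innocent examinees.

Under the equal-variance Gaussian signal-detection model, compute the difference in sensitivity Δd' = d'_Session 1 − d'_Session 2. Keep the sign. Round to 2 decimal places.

Δd' = -1.04

Session 1: z(0.9000) = 1.282, z(0.2500) = -0.674, d' = 1.956
Session 2: z(0.9700) = 1.881, z(0.1333) = -1.111, d' = 2.992
Δd' = d'_Session 1 − d'_Session 2 = 1.956 − 2.992 = -1.036
Session 2 has the higher sensitivity.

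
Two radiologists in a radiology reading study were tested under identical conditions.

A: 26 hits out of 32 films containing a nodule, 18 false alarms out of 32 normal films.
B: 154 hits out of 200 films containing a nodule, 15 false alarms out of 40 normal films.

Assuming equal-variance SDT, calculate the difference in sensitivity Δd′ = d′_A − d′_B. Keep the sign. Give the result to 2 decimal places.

Δd′ = -0.33

A: z(0.8125) = 0.887, z(0.5625) = 0.157, d' = 0.730
B: z(0.7700) = 0.739, z(0.3750) = -0.319, d' = 1.058
Δd' = d'_A − d'_B = 0.730 − 1.058 = -0.328
B has the higher sensitivity.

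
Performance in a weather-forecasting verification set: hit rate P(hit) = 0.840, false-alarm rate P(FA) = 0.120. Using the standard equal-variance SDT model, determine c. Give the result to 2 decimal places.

z(H) = 0.9945
z(FA) = -1.1750
c = −½·[z(H) + z(FA)] = −0.5 × (0.9945 + (-1.1750)) = 0.09025
c > 0: the forecaster has a conservative response bias.

c = 0.09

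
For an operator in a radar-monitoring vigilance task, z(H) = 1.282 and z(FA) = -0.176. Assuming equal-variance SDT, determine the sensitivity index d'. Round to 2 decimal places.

d' = 1.46

d' = z(H) − z(FA) = 1.282 − (-0.176) = 1.458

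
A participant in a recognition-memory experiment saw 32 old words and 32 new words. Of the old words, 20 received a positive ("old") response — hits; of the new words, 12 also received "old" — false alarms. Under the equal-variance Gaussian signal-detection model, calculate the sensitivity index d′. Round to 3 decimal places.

d′ = 0.637

H = 20/32 = 0.6250
FA = 12/32 = 0.3750
z(0.6250) = 0.3186, z(0.3750) = -0.3186
d' = z(H) − z(FA) = 0.3186 − (-0.3186) = 0.6372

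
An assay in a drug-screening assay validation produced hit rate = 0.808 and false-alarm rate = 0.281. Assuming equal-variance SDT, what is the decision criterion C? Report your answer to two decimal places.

C = -0.15

Φ⁻¹(0.808) = 0.871, Φ⁻¹(0.281) = -0.580
c = −½·[z(H) + z(FA)] = −0.5 × (0.871 + (-0.580)) = -0.1455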